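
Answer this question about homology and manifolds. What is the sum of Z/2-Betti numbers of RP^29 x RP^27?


dim H^*(RP^n; Z/2) = n+1 (one Z/2 in each degree 0..n).
Total Betti number is multiplicative.
Total = (29+1) * (27+1) = 30 * 28 = 840

840


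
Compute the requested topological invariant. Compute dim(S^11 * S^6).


Join of spheres: S^m * S^n = S^{m+n+1}.
dim = 11 + 6 + 1 = 18

18


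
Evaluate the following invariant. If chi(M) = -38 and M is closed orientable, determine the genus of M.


chi = 2 - 2g for closed orientable surfaces.
-38 = 2 - 2g
2g = 2 - (-38) = 40
g = 20

20


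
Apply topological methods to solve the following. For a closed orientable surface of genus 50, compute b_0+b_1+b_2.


For Sigma_50: b_0 = 1, b_1 = 2g = 100, b_2 = 1.
Total = 1 + 100 + 1 = 102

102


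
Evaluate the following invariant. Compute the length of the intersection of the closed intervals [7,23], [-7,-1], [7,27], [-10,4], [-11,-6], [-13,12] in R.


Intersection = [max(a_i), min(b_i)] = [7, -6].
Since 7 > -6, the intersection is empty.
Length = 0

0


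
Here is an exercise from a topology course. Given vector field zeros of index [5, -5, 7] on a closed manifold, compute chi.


Poincare-Hopf: chi(M) = sum of indices of zeros.
chi = (5) + (-5) + (7) = 7

7


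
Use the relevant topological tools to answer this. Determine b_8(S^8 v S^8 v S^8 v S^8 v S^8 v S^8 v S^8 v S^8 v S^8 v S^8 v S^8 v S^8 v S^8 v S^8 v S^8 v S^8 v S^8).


For a wedge of spheres, H_k (k>0) is free on one generator per sphere of dimension k.
Spheres of dimension 8: count = 17.
b_8 = 17

17


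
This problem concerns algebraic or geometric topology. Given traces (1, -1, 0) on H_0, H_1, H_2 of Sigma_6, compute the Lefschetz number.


L(f) = tr(f_0*) - tr(f_1*) + tr(f_2*).
= 1 - (-1) + (0)
= 2

2


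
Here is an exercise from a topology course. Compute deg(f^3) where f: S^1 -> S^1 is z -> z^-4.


deg(f) = -4. Degree is multiplicative: deg(f^3) = (deg f)^3.
deg(f^3) = (-4)^3 = -64

-64


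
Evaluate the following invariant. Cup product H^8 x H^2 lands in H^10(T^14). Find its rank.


Cup product: H^p x H^q -> H^{p+q}; here p+q = 8+2 = 10.
rank H^k(T^n) = C(n,k).
C(14,10) = 1001

1001


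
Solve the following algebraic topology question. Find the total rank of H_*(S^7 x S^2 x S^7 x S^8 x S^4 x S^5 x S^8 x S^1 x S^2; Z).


Total Betti number is multiplicative under products.
Each S^d (d>=1) has total Betti number 2.
There are 9 sphere factors.
Total = 2^9 = 512

512


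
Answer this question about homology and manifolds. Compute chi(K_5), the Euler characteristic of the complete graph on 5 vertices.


K_5: V = 5, E = C(5,2) = 10.
chi = V - E = 5 - 10 = -5

-5


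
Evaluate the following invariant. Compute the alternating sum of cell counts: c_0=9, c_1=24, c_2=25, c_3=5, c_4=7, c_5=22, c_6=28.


chi = sum_k (-1)^k c_k.
= (-1)^0*9 + (-1)^1*24 + (-1)^2*25 + (-1)^3*5 + (-1)^4*7 + (-1)^5*22 + (-1)^6*28
= (9) + (-24) + (25) + (-5) + (7) + (-22) + (28)
= 18

18


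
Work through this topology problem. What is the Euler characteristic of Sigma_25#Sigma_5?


chi(Sigma_25) = 2 - 2*25 = -48
chi(Sigma_5) = 2 - 2*5 = -8
For surfaces: chi(A#B) = chi(A) + chi(B) - 2.
chi = -48 + -8 - 2 = -58

-58


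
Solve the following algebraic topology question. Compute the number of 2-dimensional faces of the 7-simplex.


Delta^7 has 7+1 vertices. A 2-face is a choice of 2+1 vertices.
f_2 = C(7+1, 2+1) = C(8,3) = 56

56


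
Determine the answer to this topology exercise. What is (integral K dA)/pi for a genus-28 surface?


Gauss-Bonnet: integral K dA = 2*pi*chi(M).
chi(Sigma_28) = 2 - 2*28 = -54.
(integral K dA)/pi = 2*chi = 2*(-54) = -108

-108


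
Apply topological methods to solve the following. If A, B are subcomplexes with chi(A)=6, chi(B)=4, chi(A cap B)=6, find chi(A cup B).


chi(A cup B) = chi(A) + chi(B) - chi(A cap B)
= 6 + (4) - (6)
= 4

4


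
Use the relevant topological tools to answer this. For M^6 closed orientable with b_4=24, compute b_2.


Poincare duality for closed orientable n-manifolds: b_k = b_{n-k}.
Here n = 6, so b_2 = b_4 = 24

24


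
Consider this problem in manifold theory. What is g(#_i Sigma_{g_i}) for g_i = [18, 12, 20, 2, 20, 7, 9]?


Genus is additive under connected sum of orientable surfaces.
g = 18 + 12 + 20 + 2 + 20 + 7 + 9 = 88

88


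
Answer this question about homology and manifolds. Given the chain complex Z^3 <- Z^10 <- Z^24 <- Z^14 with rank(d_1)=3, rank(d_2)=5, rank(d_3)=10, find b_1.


rank H_k = rank(ker d_k) - rank(im d_{k+1}).
rank(ker d_1) = rank(C_1) - rank(d_1) = 10 - 3 = 7.
rank(im d_{1+1}) = 5.
rank H_1 = 7 - 5 = 2

2


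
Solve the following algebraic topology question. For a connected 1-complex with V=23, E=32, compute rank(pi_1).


For a connected graph: rank(pi_1) = b_1 = E - V + 1 = 1 - chi.
chi = V - E = 23 - 32 = -9.
rank = 1 - (-9) = 32 - 23 + 1 = 10

10


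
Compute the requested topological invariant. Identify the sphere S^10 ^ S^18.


S^m ^ S^n = S^{m+n}.
k = 10 + 18 = 28

28


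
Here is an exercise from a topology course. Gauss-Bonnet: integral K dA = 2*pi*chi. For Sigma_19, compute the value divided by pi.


Gauss-Bonnet: integral K dA = 2*pi*chi(M).
chi(Sigma_19) = 2 - 2*19 = -36.
(integral K dA)/pi = 2*chi = 2*(-36) = -72

-72


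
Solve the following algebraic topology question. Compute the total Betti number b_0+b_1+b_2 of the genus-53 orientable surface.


For Sigma_53: b_0 = 1, b_1 = 2g = 106, b_2 = 1.
Total = 1 + 106 + 1 = 108

108


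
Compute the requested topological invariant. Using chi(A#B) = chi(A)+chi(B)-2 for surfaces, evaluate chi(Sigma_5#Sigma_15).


chi(Sigma_5) = 2 - 2*5 = -8
chi(Sigma_15) = 2 - 2*15 = -28
For surfaces: chi(A#B) = chi(A) + chi(B) - 2.
chi = -8 + -28 - 2 = -38

-38


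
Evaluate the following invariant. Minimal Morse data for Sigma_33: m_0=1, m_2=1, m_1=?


A perfect Morse function has m_k = b_k.
For Sigma_33: b_0=1, b_1=2g=66, b_2=1.
Saddles m_1 = 2g = 66

66


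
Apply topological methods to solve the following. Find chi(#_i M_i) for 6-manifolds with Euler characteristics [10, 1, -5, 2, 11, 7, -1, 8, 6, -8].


For n-manifolds: chi(A#B) = chi(A) + chi(B) - chi(S^6).
chi(S^6) = 1 + (-1)^6 = 2.
chi(#) = (sum chi_i) - (10-1)*chi(S^6) = 31 - 9*2 = 13

13


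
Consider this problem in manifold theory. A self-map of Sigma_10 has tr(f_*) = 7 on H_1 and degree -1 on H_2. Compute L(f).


L(f) = tr(f_0*) - tr(f_1*) + tr(f_2*).
= 1 - (7) + (-1)
= -7

-7


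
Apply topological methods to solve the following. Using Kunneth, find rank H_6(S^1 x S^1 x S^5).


Each S^d has Poincare polynomial 1 + t^d.
The product S^1 x S^1 x S^5 has Poincare polynomial prod(1+t^d_i).
Expanding: b_0=1, b_1=2, b_2=1, b_5=1, b_6=2, b_7=1.
b_6 = 2

2


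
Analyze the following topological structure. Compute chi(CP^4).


CP^4 has one cell in each even dimension 0, 2, ..., 2*4 (4+1 cells total).
All cells are even-dimensional, so chi = number of cells.
chi = 4 + 1 = 5

5


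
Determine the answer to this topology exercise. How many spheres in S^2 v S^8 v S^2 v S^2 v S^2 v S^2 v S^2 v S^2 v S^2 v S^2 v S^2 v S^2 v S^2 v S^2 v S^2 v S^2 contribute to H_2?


For a wedge of spheres, H_k (k>0) is free on one generator per sphere of dimension k.
Spheres of dimension 2: count = 15.
b_2 = 15

15


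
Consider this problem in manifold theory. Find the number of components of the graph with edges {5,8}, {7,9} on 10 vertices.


Run DFS/union-find over 10 vertices.
V = 10, E = 2.
Number of components = 8

8


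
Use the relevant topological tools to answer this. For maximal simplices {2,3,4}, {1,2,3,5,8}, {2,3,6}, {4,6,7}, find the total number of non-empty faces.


Each maximal simplex on m vertices has 2^m - 1 nonempty faces.
Take the union (dedupe shared faces).
Total distinct faces = 44

44


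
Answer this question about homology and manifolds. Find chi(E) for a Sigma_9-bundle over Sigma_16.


For a fiber bundle F -> E -> B (with CW structure): chi(E) = chi(B) * chi(F).
chi(Sigma_16) = -30, chi(Sigma_9) = -16.
chi(E) = (-30) * (-16) = 480

480


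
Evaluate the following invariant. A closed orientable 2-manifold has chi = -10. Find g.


chi = 2 - 2g for closed orientable surfaces.
-10 = 2 - 2g
2g = 2 - (-10) = 12
g = 6

6


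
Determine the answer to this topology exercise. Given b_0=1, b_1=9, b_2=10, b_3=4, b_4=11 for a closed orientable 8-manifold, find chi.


By Poincare duality b_k = b_{8-k}, so full Betti numbers: b_0=1, b_1=9, b_2=10, b_3=4, b_4=11, b_5=4, b_6=10, b_7=9, b_8=1.
chi = sum (-1)^k b_k = 7

7


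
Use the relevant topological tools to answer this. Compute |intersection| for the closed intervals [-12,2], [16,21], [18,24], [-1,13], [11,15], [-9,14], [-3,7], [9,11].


Intersection = [max(a_i), min(b_i)] = [18, 2].
Since 18 > 2, the intersection is empty.
Length = 0

0


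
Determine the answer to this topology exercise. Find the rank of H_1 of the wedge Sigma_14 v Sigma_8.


For a wedge: H_1(A v B) = H_1(A) + H_1(B).
b_1(Sigma_14) = 28, b_1(Sigma_8) = 16.
b_1 = 28 + 16 = 44

44


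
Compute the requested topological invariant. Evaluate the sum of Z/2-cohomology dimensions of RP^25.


H^k(RP^25; Z/2) = Z/2 for each 0 <= k <= 25.
Total dimension = 25 + 1 = 26

26


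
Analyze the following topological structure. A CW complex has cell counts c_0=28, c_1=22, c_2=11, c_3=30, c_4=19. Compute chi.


chi = sum_k (-1)^k c_k.
= (-1)^0*28 + (-1)^1*22 + (-1)^2*11 + (-1)^3*30 + (-1)^4*19
= (28) + (-22) + (11) + (-30) + (19)
= 6

6


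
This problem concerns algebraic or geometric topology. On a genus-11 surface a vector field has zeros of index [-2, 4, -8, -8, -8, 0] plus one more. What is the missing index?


Poincare-Hopf: sum of indices = chi(M).
chi(Sigma_11) = 2 - 2*11 = -20.
Sum of known indices = -22.
x = chi - (sum known) = -20 - (-22) = 2

2


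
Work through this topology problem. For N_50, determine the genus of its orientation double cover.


chi(N_50) = 2 - 50 = -48.
Double cover: chi(Sigma_g) = 2 * chi(N_50) = 2*(-48) = -96.
2 - 2g = -96, so g = (2 - (-96))/2 = 98/2 = 49

49


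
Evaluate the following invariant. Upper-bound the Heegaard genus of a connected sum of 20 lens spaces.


Heegaard genus satisfies g(A#B) <= g(A) + g(B).
Each lens space has g = 1.
Upper bound: 20 * 1 = 20

20


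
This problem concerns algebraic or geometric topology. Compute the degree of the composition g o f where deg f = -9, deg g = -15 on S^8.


Degree is multiplicative under composition: deg(g o f) = deg(g) * deg(f).
= -15 * -9 = 135

135


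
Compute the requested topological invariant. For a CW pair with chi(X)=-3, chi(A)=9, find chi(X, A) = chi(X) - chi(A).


Relative Euler characteristic: chi(X, A) = chi(X) - chi(A).
= -3 - (9) = -12

-12


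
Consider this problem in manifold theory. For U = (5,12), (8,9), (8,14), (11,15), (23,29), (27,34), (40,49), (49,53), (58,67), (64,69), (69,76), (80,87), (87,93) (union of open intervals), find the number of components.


Sort and merge overlapping open intervals.
Merged: (5,15), (23,34), (40,49), (49,53), (58,69), (69,76), (80,87), (87,93).
Number of components = 8

8


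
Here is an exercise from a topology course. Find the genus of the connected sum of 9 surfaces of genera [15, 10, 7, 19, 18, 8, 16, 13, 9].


Genus is additive under connected sum of orientable surfaces.
g = 15 + 10 + 7 + 19 + 18 + 8 + 16 + 13 + 9 = 115

115


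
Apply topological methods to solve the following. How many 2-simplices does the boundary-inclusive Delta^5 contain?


Delta^5 has 5+1 vertices. A 2-face is a choice of 2+1 vertices.
f_2 = C(5+1, 2+1) = C(6,3) = 20

20


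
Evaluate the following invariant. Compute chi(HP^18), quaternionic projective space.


HP^18 has one cell in each dimension 0, 4, ..., 4*18 (18+1 cells, all even-dim).
chi = 18 + 1 = 19

19


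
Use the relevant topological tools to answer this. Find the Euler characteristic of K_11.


K_11: V = 11, E = C(11,2) = 55.
chi = V - E = 11 - 55 = -44

-44


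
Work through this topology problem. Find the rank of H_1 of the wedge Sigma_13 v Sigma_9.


For a wedge: H_1(A v B) = H_1(A) + H_1(B).
b_1(Sigma_13) = 26, b_1(Sigma_9) = 18.
b_1 = 26 + 18 = 44

44


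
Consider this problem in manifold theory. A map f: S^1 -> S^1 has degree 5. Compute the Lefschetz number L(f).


On S^1: L(f) = tr(f_0*) + (-1)^1 tr(f_1*) = 1 + (-1)^1 * deg(f).
L(f) = 1 + (-1)^1 * 5 = 1 + -5 = -4

-4


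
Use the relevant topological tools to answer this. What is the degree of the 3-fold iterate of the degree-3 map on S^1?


deg(f) = 3. Degree is multiplicative: deg(f^3) = (deg f)^3.
deg(f^3) = (3)^3 = 27

27


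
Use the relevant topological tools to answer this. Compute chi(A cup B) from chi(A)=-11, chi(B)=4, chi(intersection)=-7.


chi(A cup B) = chi(A) + chi(B) - chi(A cap B)
= -11 + (4) - (-7)
= 0

0


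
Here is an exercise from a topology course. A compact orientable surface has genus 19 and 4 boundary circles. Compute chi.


For a compact orientable surface with genus g and b boundary components: chi = 2 - 2g - b.
chi = 2 - 2*19 - 4 = 2 - 38 - 4 = -40

-40


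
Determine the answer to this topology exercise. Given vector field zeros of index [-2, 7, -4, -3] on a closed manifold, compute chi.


Poincare-Hopf: chi(M) = sum of indices of zeros.
chi = (-2) + (7) + (-4) + (-3) = -2

-2


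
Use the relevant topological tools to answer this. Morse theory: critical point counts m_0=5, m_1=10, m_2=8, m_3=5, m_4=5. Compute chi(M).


Morse theory: chi(M) = sum_k (-1)^k m_k where m_k = #(index-k critical points).
= (5) + (-10) + (8) + (-5) + (5) = 3

3


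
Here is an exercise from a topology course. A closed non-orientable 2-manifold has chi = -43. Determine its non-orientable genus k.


chi = 2 - k for closed non-orientable surfaces with k crosscaps.
-43 = 2 - k
k = 2 - (-43) = 45

45


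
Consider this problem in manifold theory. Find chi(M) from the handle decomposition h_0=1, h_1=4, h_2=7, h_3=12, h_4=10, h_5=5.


Handles of index k contribute (-1)^k to chi (same as CW cells).
chi = (1) + (-4) + (7) + (-12) + (10) + (-5) = -3

-3


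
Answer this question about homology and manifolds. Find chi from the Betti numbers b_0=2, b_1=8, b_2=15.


chi = sum_k (-1)^k b_k.
= (2) + (-8) + (15)
= 9

9


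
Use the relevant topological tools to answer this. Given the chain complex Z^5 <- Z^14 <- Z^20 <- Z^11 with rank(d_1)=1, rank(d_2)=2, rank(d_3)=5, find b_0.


rank H_k = rank(ker d_k) - rank(im d_{k+1}).
rank(ker d_0) = rank(C_0) - rank(d_0) = 5 - 0 = 5.
rank(im d_{0+1}) = 1.
rank H_0 = 5 - 1 = 4

4


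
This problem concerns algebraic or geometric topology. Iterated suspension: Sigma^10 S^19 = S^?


Each suspension raises dimension by 1: Sigma S^n = S^{n+1}.
Sigma^10 S^19 = S^{19+10} = S^29

29


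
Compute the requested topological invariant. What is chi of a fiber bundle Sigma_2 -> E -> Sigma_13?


For a fiber bundle F -> E -> B (with CW structure): chi(E) = chi(B) * chi(F).
chi(Sigma_13) = -24, chi(Sigma_2) = -2.
chi(E) = (-24) * (-2) = 48

48


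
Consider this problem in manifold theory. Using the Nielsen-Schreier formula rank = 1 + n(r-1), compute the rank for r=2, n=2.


Nielsen-Schreier: an index-n subgroup of F_r is free of rank 1 + n(r-1).
Equivalently: chi(cover) = n*chi(base); chi(vee_r S^1) = 1 - 2 = -1.
chi(E) = 2*(-1) = -2; rank = 1 - chi(E) = 1 - (-2) = 3.
rank = 1 + 2*(2-1) = 1 + 2 = 3

3


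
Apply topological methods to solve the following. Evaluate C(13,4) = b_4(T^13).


By the Kunneth formula, b_k(T^n) = C(n,k).
b_4(T^13) = C(13,4).
C(13,4) = 13!/(4!*9!) = 715

715


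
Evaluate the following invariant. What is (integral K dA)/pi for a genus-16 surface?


Gauss-Bonnet: integral K dA = 2*pi*chi(M).
chi(Sigma_16) = 2 - 2*16 = -30.
(integral K dA)/pi = 2*chi = 2*(-30) = -60

-60


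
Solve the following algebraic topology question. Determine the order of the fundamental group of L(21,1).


pi_1(L(p,q)) = Z/pZ for any q coprime to p.
|pi_1(L(21,1))| = 21

21


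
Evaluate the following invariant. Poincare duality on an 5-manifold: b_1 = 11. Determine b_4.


Poincare duality for closed orientable n-manifolds: b_k = b_{n-k}.
Here n = 5, so b_4 = b_1 = 11

11


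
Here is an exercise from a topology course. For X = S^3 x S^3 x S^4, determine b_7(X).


Each S^d has Poincare polynomial 1 + t^d.
The product S^3 x S^3 x S^4 has Poincare polynomial prod(1+t^d_i).
Expanding: b_0=1, b_3=2, b_4=1, b_6=1, b_7=2, b_10=1.
b_7 = 2

2


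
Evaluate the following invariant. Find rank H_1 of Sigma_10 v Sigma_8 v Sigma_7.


For a wedge X v Y: reduced H_k(X v Y) = H_k(X) + H_k(Y).
Each Sigma_g contributes b_1 = 2g.
b_1 = 20 + 16 + 14 = 50

50


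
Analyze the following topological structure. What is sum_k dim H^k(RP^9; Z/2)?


H^k(RP^9; Z/2) = Z/2 for each 0 <= k <= 9.
Total dimension = 9 + 1 = 10

10


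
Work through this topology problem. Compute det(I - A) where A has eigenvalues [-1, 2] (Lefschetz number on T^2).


For a torus self-map: L(f) = det(I - A) where A acts on H_1.
L(f) = (1--1) * (1-2) = 2 * -1 = -2

-2


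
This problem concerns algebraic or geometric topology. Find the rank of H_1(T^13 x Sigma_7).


pi_1(A x B) = pi_1(A) x pi_1(B); rank of abelianization = b_1.
b_1(T^13) = 13, b_1(Sigma_7) = 2*7 = 14.
b_1(product) = 13 + 14 = 27

27


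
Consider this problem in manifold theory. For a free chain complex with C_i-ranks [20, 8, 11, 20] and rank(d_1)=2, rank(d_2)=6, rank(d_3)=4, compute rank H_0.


rank H_k = rank(ker d_k) - rank(im d_{k+1}).
rank(ker d_0) = rank(C_0) - rank(d_0) = 20 - 0 = 20.
rank(im d_{0+1}) = 2.
rank H_0 = 20 - 2 = 18

18


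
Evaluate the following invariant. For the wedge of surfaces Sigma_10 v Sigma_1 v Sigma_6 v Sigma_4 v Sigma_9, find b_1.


For a wedge X v Y: reduced H_k(X v Y) = H_k(X) + H_k(Y).
Each Sigma_g contributes b_1 = 2g.
b_1 = 20 + 2 + 12 + 8 + 18 = 60

60


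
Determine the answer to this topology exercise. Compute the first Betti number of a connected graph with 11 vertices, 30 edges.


For a connected graph: rank(pi_1) = b_1 = E - V + 1 = 1 - chi.
chi = V - E = 11 - 30 = -19.
rank = 1 - (-19) = 30 - 11 + 1 = 20

20


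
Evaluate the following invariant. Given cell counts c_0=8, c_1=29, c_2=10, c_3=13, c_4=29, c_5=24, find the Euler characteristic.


chi = sum_k (-1)^k c_k.
= (-1)^0*8 + (-1)^1*29 + (-1)^2*10 + (-1)^3*13 + (-1)^4*29 + (-1)^5*24
= (8) + (-29) + (10) + (-13) + (29) + (-24)
= -19

-19


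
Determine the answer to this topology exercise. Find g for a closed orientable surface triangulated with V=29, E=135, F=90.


chi = V - E + F = 29 - 135 + 90 = -16
For orientable closed surface: chi = 2 - 2g, so g = (2 - chi)/2.
g = (2 - (-16)) / 2 = 18 / 2 = 9

9


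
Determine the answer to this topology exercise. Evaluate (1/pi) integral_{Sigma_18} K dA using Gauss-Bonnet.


Gauss-Bonnet: integral K dA = 2*pi*chi(M).
chi(Sigma_18) = 2 - 2*18 = -34.
(integral K dA)/pi = 2*chi = 2*(-34) = -68

-68


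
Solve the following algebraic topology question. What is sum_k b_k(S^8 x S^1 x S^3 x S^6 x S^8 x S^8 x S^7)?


Total Betti number is multiplicative under products.
Each S^d (d>=1) has total Betti number 2.
There are 7 sphere factors.
Total = 2^7 = 128

128


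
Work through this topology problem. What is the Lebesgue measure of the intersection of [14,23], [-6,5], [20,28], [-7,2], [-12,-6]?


Intersection = [max(a_i), min(b_i)] = [20, -6].
Since 20 > -6, the intersection is empty.
Length = 0

0


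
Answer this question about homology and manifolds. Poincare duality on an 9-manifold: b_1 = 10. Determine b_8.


Poincare duality for closed orientable n-manifolds: b_k = b_{n-k}.
Here n = 9, so b_8 = b_1 = 10

10


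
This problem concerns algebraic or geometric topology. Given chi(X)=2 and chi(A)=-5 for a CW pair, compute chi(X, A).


Relative Euler characteristic: chi(X, A) = chi(X) - chi(A).
= 2 - (-5) = 7

7


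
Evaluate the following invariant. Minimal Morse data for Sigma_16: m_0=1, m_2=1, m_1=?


A perfect Morse function has m_k = b_k.
For Sigma_16: b_0=1, b_1=2g=32, b_2=1.
Saddles m_1 = 2g = 32

32


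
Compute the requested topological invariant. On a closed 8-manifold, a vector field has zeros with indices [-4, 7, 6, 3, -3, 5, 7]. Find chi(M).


Poincare-Hopf: chi(M) = sum of indices of zeros.
chi = (-4) + (7) + (6) + (3) + (-3) + (5) + (7) = 21

21


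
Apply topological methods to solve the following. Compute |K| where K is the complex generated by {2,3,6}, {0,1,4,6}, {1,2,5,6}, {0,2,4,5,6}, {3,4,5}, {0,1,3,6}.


Each maximal simplex on m vertices has 2^m - 1 nonempty faces.
Take the union (dedupe shared faces).
Total distinct faces = 58

58


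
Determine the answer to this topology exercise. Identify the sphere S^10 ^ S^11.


S^m ^ S^n = S^{m+n}.
k = 10 + 11 = 21

21


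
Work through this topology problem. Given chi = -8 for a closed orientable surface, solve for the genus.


chi = 2 - 2g for closed orientable surfaces.
-8 = 2 - 2g
2g = 2 - (-8) = 10
g = 5

5


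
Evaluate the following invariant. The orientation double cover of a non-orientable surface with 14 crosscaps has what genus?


chi(N_14) = 2 - 14 = -12.
Double cover: chi(Sigma_g) = 2 * chi(N_14) = 2*(-12) = -24.
2 - 2g = -24, so g = (2 - (-24))/2 = 26/2 = 13

13


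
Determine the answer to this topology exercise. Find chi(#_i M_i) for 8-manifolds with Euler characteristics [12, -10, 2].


For n-manifolds: chi(A#B) = chi(A) + chi(B) - chi(S^8).
chi(S^8) = 1 + (-1)^8 = 2.
chi(#) = (sum chi_i) - (3-1)*chi(S^8) = 4 - 2*2 = 0

0


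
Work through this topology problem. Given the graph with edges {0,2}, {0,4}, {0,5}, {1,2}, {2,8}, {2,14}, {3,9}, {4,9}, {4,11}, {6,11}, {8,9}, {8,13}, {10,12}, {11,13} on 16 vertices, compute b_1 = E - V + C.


b_1 = E - V + (number of components).
E = 14, V = 16, components = 4.
b_1 = 14 - 16 + 4 = 2

2


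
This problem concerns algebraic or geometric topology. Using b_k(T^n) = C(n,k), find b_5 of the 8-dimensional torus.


By the Kunneth formula, b_k(T^n) = C(n,k).
b_5(T^8) = C(8,5).
C(8,5) = 8!/(5!*3!) = 56

56


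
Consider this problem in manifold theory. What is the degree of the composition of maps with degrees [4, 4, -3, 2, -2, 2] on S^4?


Degree is multiplicative: deg(composition) = product of degrees.
= (4) * (4) * (-3) * (2) * (-2) * (2) = 384

384


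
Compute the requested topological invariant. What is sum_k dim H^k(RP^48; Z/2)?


H^k(RP^48; Z/2) = Z/2 for each 0 <= k <= 48.
Total dimension = 48 + 1 = 49

49


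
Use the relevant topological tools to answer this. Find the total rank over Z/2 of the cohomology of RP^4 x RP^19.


dim H^*(RP^n; Z/2) = n+1 (one Z/2 in each degree 0..n).
Total Betti number is multiplicative.
Total = (4+1) * (19+1) = 5 * 20 = 100

100


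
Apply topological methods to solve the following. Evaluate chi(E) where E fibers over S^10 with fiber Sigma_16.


chi(S^10) = 2 (n even), chi(Sigma_16) = 2 - 2*16 = -30.
chi(E) = 2 * (-30) = -60

-60


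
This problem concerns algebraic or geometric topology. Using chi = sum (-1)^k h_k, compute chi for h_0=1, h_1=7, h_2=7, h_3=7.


Handles of index k contribute (-1)^k to chi (same as CW cells).
chi = (1) + (-7) + (7) + (-7) = -6

-6


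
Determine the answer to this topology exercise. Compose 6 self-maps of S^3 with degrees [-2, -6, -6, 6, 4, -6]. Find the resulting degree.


Degree is multiplicative: deg(composition) = product of degrees.
= (-2) * (-6) * (-6) * (6) * (4) * (-6) = 10368

10368


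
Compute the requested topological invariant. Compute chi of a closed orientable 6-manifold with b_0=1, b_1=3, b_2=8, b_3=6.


By Poincare duality b_k = b_{6-k}, so full Betti numbers: b_0=1, b_1=3, b_2=8, b_3=6, b_4=8, b_5=3, b_6=1.
chi = sum (-1)^k b_k = 6

6


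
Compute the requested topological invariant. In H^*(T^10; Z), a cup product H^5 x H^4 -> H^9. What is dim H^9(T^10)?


Cup product: H^p x H^q -> H^{p+q}; here p+q = 5+4 = 9.
rank H^k(T^n) = C(n,k).
C(10,9) = 10

10


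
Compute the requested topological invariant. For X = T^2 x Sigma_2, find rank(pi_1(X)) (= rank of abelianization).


pi_1(A x B) = pi_1(A) x pi_1(B); rank of abelianization = b_1.
b_1(T^2) = 2, b_1(Sigma_2) = 2*2 = 4.
b_1(product) = 2 + 4 = 6

6


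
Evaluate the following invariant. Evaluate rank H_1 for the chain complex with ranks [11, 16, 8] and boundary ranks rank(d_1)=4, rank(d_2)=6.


rank H_k = rank(ker d_k) - rank(im d_{k+1}).
rank(ker d_1) = rank(C_1) - rank(d_1) = 16 - 4 = 12.
rank(im d_{1+1}) = 6.
rank H_1 = 12 - 6 = 6

6


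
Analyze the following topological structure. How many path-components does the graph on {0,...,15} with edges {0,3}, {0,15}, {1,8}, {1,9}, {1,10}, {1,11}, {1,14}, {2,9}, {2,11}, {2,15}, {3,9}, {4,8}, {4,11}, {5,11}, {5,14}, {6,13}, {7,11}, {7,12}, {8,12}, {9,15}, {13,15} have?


Run DFS/union-find over 16 vertices.
V = 16, E = 21.
Number of components = 1

1


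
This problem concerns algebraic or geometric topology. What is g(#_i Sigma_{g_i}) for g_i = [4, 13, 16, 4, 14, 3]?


Genus is additive under connected sum of orientable surfaces.
g = 4 + 13 + 16 + 4 + 14 + 3 = 54

54


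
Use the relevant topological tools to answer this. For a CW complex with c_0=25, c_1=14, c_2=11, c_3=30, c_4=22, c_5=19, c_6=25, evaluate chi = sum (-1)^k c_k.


chi = sum_k (-1)^k c_k.
= (-1)^0*25 + (-1)^1*14 + (-1)^2*11 + (-1)^3*30 + (-1)^4*22 + (-1)^5*19 + (-1)^6*25
= (25) + (-14) + (11) + (-30) + (22) + (-19) + (25)
= 20

20


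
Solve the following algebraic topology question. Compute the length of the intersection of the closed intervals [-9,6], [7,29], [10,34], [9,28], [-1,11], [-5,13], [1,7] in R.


Intersection = [max(a_i), min(b_i)] = [10, 6].
Since 10 > 6, the intersection is empty.
Length = 0

0


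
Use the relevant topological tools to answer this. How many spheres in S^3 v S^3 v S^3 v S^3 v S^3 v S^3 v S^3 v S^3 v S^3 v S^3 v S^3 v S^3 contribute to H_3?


For a wedge of spheres, H_k (k>0) is free on one generator per sphere of dimension k.
Spheres of dimension 3: count = 12.
b_3 = 12

12


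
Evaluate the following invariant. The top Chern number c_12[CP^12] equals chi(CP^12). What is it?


For any closed oriented manifold, <e(TM),[M]> = chi(M).
chi(CP^12) = 12+1 = 13

13


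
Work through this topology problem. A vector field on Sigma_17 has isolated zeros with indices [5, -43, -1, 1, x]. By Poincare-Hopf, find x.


Poincare-Hopf: sum of indices = chi(M).
chi(Sigma_17) = 2 - 2*17 = -32.
Sum of known indices = -38.
x = chi - (sum known) = -32 - (-38) = 6

6


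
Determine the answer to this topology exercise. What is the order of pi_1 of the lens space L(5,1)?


pi_1(L(p,q)) = Z/pZ for any q coprime to p.
|pi_1(L(5,1))| = 5

5


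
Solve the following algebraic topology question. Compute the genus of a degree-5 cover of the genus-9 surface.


For an n-sheeted cover: chi(E) = n * chi(B).
chi(Sigma_9) = 2 - 2*9 = -16.
chi(E) = 5 * (-16) = -80.
genus(E) = (2 - chi(E))/2 = (2 - (-80))/2 = 82/2 = 41

41


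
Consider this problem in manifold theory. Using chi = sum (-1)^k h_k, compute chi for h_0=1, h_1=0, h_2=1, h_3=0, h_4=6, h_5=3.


Handles of index k contribute (-1)^k to chi (same as CW cells).
chi = (1) + (0) + (1) + (0) + (6) + (-3) = 5

5


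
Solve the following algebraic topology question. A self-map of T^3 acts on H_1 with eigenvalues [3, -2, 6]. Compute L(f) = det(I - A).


For a torus self-map: L(f) = det(I - A) where A acts on H_1.
L(f) = (1-3) * (1--2) * (1-6) = -2 * 3 * -5 = 30

30


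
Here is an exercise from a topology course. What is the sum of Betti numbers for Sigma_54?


For Sigma_54: b_0 = 1, b_1 = 2g = 108, b_2 = 1.
Total = 1 + 108 + 1 = 110

110


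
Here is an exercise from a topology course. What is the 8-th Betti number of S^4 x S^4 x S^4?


Each S^d has Poincare polynomial 1 + t^d.
The product S^4 x S^4 x S^4 has Poincare polynomial prod(1+t^d_i).
Expanding: b_0=1, b_4=3, b_8=3, b_12=1.
b_8 = 3

3


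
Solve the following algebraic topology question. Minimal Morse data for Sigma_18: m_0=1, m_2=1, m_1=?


A perfect Morse function has m_k = b_k.
For Sigma_18: b_0=1, b_1=2g=36, b_2=1.
Saddles m_1 = 2g = 36

36


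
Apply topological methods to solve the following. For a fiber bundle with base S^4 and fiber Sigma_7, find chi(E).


chi(S^4) = 2 (n even), chi(Sigma_7) = 2 - 2*7 = -12.
chi(E) = 2 * (-12) = -24

-24


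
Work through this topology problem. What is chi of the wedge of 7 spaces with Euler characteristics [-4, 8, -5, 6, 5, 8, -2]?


chi(A v B) = chi(A) + chi(B) - 1 (one point identified).
For 7 spaces: chi = (sum chi_i) - (7 - 1).
sum = 16; chi = 16 - 6 = 10

10


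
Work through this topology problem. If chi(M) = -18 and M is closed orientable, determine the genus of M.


chi = 2 - 2g for closed orientable surfaces.
-18 = 2 - 2g
2g = 2 - (-18) = 20
g = 10

10


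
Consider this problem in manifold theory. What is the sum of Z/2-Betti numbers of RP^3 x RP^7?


dim H^*(RP^n; Z/2) = n+1 (one Z/2 in each degree 0..n).
Total Betti number is multiplicative.
Total = (3+1) * (7+1) = 4 * 8 = 32

32


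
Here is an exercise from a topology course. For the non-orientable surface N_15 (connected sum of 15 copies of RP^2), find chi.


For a non-orientable closed surface with k crosscaps: chi = 2 - k.
Here k = 15.
chi = 2 - 15 = -13

-13


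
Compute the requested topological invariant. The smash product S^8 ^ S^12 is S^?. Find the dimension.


S^m ^ S^n = S^{m+n}.
k = 8 + 12 = 20

20


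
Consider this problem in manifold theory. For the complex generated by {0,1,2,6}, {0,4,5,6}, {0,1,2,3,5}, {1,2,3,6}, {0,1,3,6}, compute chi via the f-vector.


Enumerate all faces; f-vector: f_0=7, f_1=18, f_2=20, f_3=9, f_4=1.
chi = sum (-1)^k f_k = 1

1


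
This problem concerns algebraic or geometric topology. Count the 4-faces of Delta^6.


Delta^6 has 6+1 vertices. A 4-face is a choice of 4+1 vertices.
f_4 = C(6+1, 4+1) = C(7,5) = 21

21


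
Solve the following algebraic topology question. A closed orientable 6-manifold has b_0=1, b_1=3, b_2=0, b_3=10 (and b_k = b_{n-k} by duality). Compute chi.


By Poincare duality b_k = b_{6-k}, so full Betti numbers: b_0=1, b_1=3, b_2=0, b_3=10, b_4=0, b_5=3, b_6=1.
chi = sum (-1)^k b_k = -14

-14


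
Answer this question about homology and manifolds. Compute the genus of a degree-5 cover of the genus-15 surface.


For an n-sheeted cover: chi(E) = n * chi(B).
chi(Sigma_15) = 2 - 2*15 = -28.
chi(E) = 5 * (-28) = -140.
genus(E) = (2 - chi(E))/2 = (2 - (-140))/2 = 142/2 = 71

71


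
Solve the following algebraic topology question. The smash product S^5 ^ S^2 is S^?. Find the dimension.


S^m ^ S^n = S^{m+n}.
k = 5 + 2 = 7

7


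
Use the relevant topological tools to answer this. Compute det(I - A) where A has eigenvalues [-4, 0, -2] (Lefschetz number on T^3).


For a torus self-map: L(f) = det(I - A) where A acts on H_1.
L(f) = (1--4) * (1-0) * (1--2) = 5 * 1 * 3 = 15

15


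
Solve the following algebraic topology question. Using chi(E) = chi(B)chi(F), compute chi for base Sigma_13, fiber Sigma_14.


For a fiber bundle F -> E -> B (with CW structure): chi(E) = chi(B) * chi(F).
chi(Sigma_13) = -24, chi(Sigma_14) = -26.
chi(E) = (-24) * (-26) = 624

624


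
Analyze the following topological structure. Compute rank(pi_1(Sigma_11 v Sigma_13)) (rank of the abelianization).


For a wedge: H_1(A v B) = H_1(A) + H_1(B).
b_1(Sigma_11) = 22, b_1(Sigma_13) = 26.
b_1 = 22 + 26 = 48

48


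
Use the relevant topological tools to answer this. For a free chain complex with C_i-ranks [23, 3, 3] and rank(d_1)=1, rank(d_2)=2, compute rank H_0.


rank H_k = rank(ker d_k) - rank(im d_{k+1}).
rank(ker d_0) = rank(C_0) - rank(d_0) = 23 - 0 = 23.
rank(im d_{0+1}) = 1.
rank H_0 = 23 - 1 = 22

22


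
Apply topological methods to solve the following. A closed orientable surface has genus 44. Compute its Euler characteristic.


For a closed orientable surface of genus g: chi = 2 - 2g.
Here g = 44.
chi = 2 - 2*44 = 2 - 88 = -86

-86


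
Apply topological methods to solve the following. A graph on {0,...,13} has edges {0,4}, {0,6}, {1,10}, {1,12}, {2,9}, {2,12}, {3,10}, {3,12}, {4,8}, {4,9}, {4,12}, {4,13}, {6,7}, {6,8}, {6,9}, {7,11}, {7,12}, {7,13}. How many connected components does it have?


Run DFS/union-find over 14 vertices.
V = 14, E = 18.
Number of components = 2

2


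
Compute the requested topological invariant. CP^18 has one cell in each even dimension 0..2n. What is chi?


CP^18 has one cell in each even dimension 0, 2, ..., 2*18 (18+1 cells total).
All cells are even-dimensional, so chi = number of cells.
chi = 18 + 1 = 19

19


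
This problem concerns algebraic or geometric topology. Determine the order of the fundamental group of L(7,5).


pi_1(L(p,q)) = Z/pZ for any q coprime to p.
|pi_1(L(7,5))| = 7

7


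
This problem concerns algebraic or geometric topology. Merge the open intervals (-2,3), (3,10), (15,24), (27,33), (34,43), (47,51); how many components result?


Sort and merge overlapping open intervals.
Merged: (-2,3), (3,10), (15,24), (27,33), (34,43), (47,51).
Number of components = 6

6


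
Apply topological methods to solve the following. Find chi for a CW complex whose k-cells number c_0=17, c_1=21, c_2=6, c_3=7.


chi = sum_k (-1)^k c_k.
= (-1)^0*17 + (-1)^1*21 + (-1)^2*6 + (-1)^3*7
= (17) + (-21) + (6) + (-7)
= -5

-5


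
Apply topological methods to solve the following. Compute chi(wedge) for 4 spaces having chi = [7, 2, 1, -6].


chi(A v B) = chi(A) + chi(B) - 1 (one point identified).
For 4 spaces: chi = (sum chi_i) - (4 - 1).
sum = 4; chi = 4 - 3 = 1

1


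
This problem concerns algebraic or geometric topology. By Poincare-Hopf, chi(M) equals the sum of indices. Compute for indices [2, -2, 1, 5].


Poincare-Hopf: chi(M) = sum of indices of zeros.
chi = (2) + (-2) + (1) + (5) = 6

6


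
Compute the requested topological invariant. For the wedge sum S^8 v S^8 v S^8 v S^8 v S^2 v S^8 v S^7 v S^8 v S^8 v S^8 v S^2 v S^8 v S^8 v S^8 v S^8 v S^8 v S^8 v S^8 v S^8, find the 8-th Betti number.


For a wedge of spheres, H_k (k>0) is free on one generator per sphere of dimension k.
Spheres of dimension 8: count = 16.
b_8 = 16

16


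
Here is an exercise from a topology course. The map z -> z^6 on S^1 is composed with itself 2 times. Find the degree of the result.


deg(f) = 6. Degree is multiplicative: deg(f^2) = (deg f)^2.
deg(f^2) = (6)^2 = 36

36


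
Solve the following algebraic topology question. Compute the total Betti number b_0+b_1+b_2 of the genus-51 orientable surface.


For Sigma_51: b_0 = 1, b_1 = 2g = 102, b_2 = 1.
Total = 1 + 102 + 1 = 104

104


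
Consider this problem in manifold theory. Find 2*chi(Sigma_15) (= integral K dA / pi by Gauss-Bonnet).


Gauss-Bonnet: integral K dA = 2*pi*chi(M).
chi(Sigma_15) = 2 - 2*15 = -28.
(integral K dA)/pi = 2*chi = 2*(-28) = -56

-56


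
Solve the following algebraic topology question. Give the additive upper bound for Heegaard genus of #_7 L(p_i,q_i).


Heegaard genus satisfies g(A#B) <= g(A) + g(B).
Each lens space has g = 1.
Upper bound: 7 * 1 = 7

7


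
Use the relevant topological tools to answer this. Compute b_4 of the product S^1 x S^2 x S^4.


Each S^d has Poincare polynomial 1 + t^d.
The product S^1 x S^2 x S^4 has Poincare polynomial prod(1+t^d_i).
Expanding: b_0=1, b_1=1, b_2=1, b_3=1, b_4=1, b_5=1, b_6=1, b_7=1.
b_4 = 1

1


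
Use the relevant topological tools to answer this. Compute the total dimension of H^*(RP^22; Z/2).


H^k(RP^22; Z/2) = Z/2 for each 0 <= k <= 22.
Total dimension = 22 + 1 = 23

23


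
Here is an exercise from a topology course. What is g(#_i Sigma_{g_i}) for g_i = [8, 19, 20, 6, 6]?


Genus is additive under connected sum of orientable surfaces.
g = 8 + 19 + 20 + 6 + 6 = 59

59


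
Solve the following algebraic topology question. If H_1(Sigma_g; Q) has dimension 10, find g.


For a closed orientable surface: b_1 = 2g.
10 = 2g
g = 10 / 2 = 5

5


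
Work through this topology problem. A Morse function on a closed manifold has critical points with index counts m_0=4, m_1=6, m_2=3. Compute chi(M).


Morse theory: chi(M) = sum_k (-1)^k m_k where m_k = #(index-k critical points).
= (4) + (-6) + (3) = 1

1


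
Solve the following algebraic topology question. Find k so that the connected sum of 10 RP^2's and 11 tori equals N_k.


Since a >= 1, the sum is non-orientable; each T^2 can be replaced by RP^2 # RP^2 (since T^2#RP^2 = 3RP^2).
Total crosscaps k = 10 + 2*11 = 32.
Check via chi: chi = 10*1 + 11*0 - (10+11-1)*2 = -30 = 2 - k = -30. Consistent.

32


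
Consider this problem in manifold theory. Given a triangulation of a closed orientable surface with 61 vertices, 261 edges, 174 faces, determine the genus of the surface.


chi = V - E + F = 61 - 261 + 174 = -26
For orientable closed surface: chi = 2 - 2g, so g = (2 - chi)/2.
g = (2 - (-26)) / 2 = 28 / 2 = 14

14


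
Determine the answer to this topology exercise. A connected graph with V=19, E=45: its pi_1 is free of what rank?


For a connected graph: rank(pi_1) = b_1 = E - V + 1 = 1 - chi.
chi = V - E = 19 - 45 = -26.
rank = 1 - (-26) = 45 - 19 + 1 = 27

27


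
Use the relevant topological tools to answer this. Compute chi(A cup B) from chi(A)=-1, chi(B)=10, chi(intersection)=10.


chi(A cup B) = chi(A) + chi(B) - chi(A cap B)
= -1 + (10) - (10)
= -1

-1


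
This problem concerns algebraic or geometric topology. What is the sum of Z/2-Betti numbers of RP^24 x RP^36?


dim H^*(RP^n; Z/2) = n+1 (one Z/2 in each degree 0..n).
Total Betti number is multiplicative.
Total = (24+1) * (36+1) = 25 * 37 = 925

925


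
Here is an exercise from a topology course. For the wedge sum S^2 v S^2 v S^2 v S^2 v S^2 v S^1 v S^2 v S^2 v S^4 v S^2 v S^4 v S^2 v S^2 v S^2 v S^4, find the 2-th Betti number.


For a wedge of spheres, H_k (k>0) is free on one generator per sphere of dimension k.
Spheres of dimension 2: count = 11.
b_2 = 11

11


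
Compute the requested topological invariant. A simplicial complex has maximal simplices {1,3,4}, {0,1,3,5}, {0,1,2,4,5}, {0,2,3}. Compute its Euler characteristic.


Enumerate all faces; f-vector: f_0=6, f_1=15, f_2=15, f_3=6, f_4=1.
chi = sum (-1)^k f_k = 1

1


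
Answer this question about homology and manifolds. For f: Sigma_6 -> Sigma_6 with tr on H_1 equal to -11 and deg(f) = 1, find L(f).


L(f) = tr(f_0*) - tr(f_1*) + tr(f_2*).
= 1 - (-11) + (1)
= 13

13


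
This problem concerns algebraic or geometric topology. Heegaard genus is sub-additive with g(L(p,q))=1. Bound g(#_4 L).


Heegaard genus satisfies g(A#B) <= g(A) + g(B).
Each lens space has g = 1.
Upper bound: 4 * 1 = 4

4


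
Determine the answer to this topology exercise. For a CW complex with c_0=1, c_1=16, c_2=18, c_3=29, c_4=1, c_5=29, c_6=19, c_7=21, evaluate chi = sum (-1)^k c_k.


chi = sum_k (-1)^k c_k.
= (-1)^0*1 + (-1)^1*16 + (-1)^2*18 + (-1)^3*29 + (-1)^4*1 + (-1)^5*29 + (-1)^6*19 + (-1)^7*21
= (1) + (-16) + (18) + (-29) + (1) + (-29) + (19) + (-21)
= -56

-56


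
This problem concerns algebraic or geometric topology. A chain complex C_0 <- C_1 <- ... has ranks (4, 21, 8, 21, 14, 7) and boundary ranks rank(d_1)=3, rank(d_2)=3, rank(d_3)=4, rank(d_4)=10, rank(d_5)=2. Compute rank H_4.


rank H_k = rank(ker d_k) - rank(im d_{k+1}).
rank(ker d_4) = rank(C_4) - rank(d_4) = 14 - 10 = 4.
rank(im d_{4+1}) = 2.
rank H_4 = 4 - 2 = 2

2
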